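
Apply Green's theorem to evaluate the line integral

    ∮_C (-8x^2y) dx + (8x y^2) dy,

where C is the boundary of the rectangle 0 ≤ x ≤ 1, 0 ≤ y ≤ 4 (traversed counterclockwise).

Green's theorem converts the closed line integral into a double integral over the enclosed region D:

    ∮_C P dx + Q dy = ∬_D (∂Q/∂x - ∂P/∂y) dA.

Here P = -8x^2y, Q = 8x y^2, so

    ∂Q/∂x = 8y^2,    ∂P/∂y = -8x^2,
    ∂Q/∂x - ∂P/∂y = 8x^2 + 8y^2.

D is the region 0 ≤ x ≤ 1, 0 ≤ y ≤ 4. Evaluating the double integral:

    ∬_D (8x^2 + 8y^2) dA = ∫_0^{1} ∫_0^{4} (8x^2 + 8y^2) dy dx.

Inner (y from 0 to 4): 32x^2 + 512/3.
Outer (x from 0 to 1): 544/3.

Therefore ∮_C P dx + Q dy = 544/3.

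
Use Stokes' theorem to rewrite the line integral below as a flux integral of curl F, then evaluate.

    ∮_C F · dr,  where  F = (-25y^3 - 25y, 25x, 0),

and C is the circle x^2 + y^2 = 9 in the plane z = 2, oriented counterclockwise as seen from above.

Let S be the flat disk x^2 + y^2 ≤ 9 in the plane z = 2, with upward unit normal n̂ = ẑ. By Stokes' theorem,

    ∮_C F · dr = ∬_S (∇ × F) · n̂ dS = ∬_D (curl F)_z dA,

where D is the disk x^2 + y^2 ≤ 9.

Compute the curl of F = (-25y^3 - 25y, 25x, 0):
    (∇ × F)_x = ∂F_z/∂y - ∂F_y/∂z = 0,
    (∇ × F)_y = ∂F_x/∂z - ∂F_z/∂x = 0,
    (∇ × F)_z = ∂F_y/∂x - ∂F_x/∂y = 75y^2 + 50.

On z = 2, (curl F)_z = 75y^2 + 50.

Convert to polar (x = r cos θ, y = r sin θ, dA = r dr dθ); the integrand becomes 75r^2sin(θ)^2 + 50, so

    ∬_D (curl F)_z dA = ∫_0^{2π} ∫_0^{3} (75r^2sin(θ)^2 + 50) · r dr dθ.

Inner (r from 0 to 3): 6075sin(θ)^2/4 + 225.
Outer (θ from 0 to 2π): 7875π/4.

Therefore ∮_C F · dr = 7875π/4.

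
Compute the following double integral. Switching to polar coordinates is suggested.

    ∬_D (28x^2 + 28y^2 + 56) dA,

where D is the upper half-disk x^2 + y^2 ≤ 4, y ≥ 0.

The region D is 0 ≤ r ≤ 2, 0 ≤ θ ≤ π in polar coordinates, where x = r cos(θ), y = r sin(θ), and dA = r dr dθ.

Under the substitution, the integrand becomes 28r^2 + 56, so

    ∬_D (28x^2 + 28y^2 + 56) dA = ∫_{0}^{π} ∫_{0}^{2} (28r^2 + 56) · r dr dθ.

Inner integral (in r): ∫_{0}^{2} (28r^2 + 56) · r dr = 224.

Outer integral (in θ): ∫_{0}^{π} (224) dθ = 224π.

Therefore ∬_D (28x^2 + 28y^2 + 56) dA = 224π.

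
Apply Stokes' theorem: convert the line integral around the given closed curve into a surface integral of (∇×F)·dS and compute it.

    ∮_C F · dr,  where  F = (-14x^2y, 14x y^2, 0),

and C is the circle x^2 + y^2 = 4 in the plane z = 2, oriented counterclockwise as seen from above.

Let S be the flat disk x^2 + y^2 ≤ 4 in the plane z = 2, with upward unit normal n̂ = ẑ. By Stokes' theorem,

    ∮_C F · dr = ∬_S (∇ × F) · n̂ dS = ∬_D (curl F)_z dA,

where D is the disk x^2 + y^2 ≤ 4.

Compute the curl of F = (-14x^2y, 14x y^2, 0):
    (∇ × F)_x = ∂F_z/∂y - ∂F_y/∂z = 0,
    (∇ × F)_y = ∂F_x/∂z - ∂F_z/∂x = 0,
    (∇ × F)_z = ∂F_y/∂x - ∂F_x/∂y = 14x^2 + 14y^2.

On z = 2, (curl F)_z = 14x^2 + 14y^2.

Convert to polar (x = r cos θ, y = r sin θ, dA = r dr dθ); the integrand becomes 14r^2, so

    ∬_D (curl F)_z dA = ∫_0^{2π} ∫_0^{2} (14r^2) · r dr dθ.

Inner (r from 0 to 2): 56.
Outer (θ from 0 to 2π): 112π.

Therefore ∮_C F · dr = 112π.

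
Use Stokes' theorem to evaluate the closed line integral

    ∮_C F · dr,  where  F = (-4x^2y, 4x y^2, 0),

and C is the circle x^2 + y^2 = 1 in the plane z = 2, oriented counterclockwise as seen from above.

Let S be the flat disk x^2 + y^2 ≤ 1 in the plane z = 2, with upward unit normal n̂ = ẑ. By Stokes' theorem,

    ∮_C F · dr = ∬_S (∇ × F) · n̂ dS = ∬_D (curl F)_z dA,

where D is the disk x^2 + y^2 ≤ 1.

Compute the curl of F = (-4x^2y, 4x y^2, 0):
    (∇ × F)_x = ∂F_z/∂y - ∂F_y/∂z = 0,
    (∇ × F)_y = ∂F_x/∂z - ∂F_z/∂x = 0,
    (∇ × F)_z = ∂F_y/∂x - ∂F_x/∂y = 4x^2 + 4y^2.

On z = 2, (curl F)_z = 4x^2 + 4y^2.

Convert to polar (x = r cos θ, y = r sin θ, dA = r dr dθ); the integrand becomes 4r^2, so

    ∬_D (curl F)_z dA = ∫_0^{2π} ∫_0^{1} (4r^2) · r dr dθ.

Inner (r from 0 to 1): 1.
Outer (θ from 0 to 2π): 2π.

Therefore ∮_C F · dr = 2π.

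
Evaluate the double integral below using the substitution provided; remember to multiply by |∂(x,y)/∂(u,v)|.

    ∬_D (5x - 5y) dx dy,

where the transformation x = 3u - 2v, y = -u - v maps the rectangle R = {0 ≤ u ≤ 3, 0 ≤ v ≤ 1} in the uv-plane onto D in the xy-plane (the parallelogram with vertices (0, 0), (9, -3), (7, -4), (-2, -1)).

Compute the Jacobian determinant of (x, y) with respect to (u, v):

    ∂(x,y)/∂(u,v) = | 3  -2 | = (3)(-1) - (-2)(-1) = -5.
                   | -1  -1 |

Its absolute value is |J| = 5 (the area scaling factor).

Substituting x = 3u - 2v, y = -u - v into the integrand,

    5x - 5y → 20u - 5v,

so the integral becomes

    ∬_R (20u - 5v) · |J| du dv = ∫_0^3 ∫_0^1 (100u - 25v) dv du.

Inner (v): 100u - 25/2.
Outer (u): 825/2.

Therefore ∬_D (5x - 5y) dx dy = 825/2.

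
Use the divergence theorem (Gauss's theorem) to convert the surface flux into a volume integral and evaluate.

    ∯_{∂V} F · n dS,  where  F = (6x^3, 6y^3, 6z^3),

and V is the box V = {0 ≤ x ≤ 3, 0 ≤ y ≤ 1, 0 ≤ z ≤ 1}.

By the divergence theorem,

    ∯_{∂V} F · n dS = ∭_V (∇ · F) dV.

Compute the divergence:
    ∇ · F = ∂F_x/∂x + ∂F_y/∂y + ∂F_z/∂z = 18x^2 + 18y^2 + 18z^2.

V is a rectangular box, so dV = dx dy dz with 0 ≤ x ≤ 3, 0 ≤ y ≤ 1, 0 ≤ z ≤ 1.

Integrate (18x^2 + 18y^2 + 18z^2) over V as an iterated integral:

    ∭_V (∇·F) dV = ∫_0^{3} ∫_0^{1} ∫_0^{1} (18x^2 + 18y^2 + 18z^2) dz dy dx.

Inner (z from 0 to 1): 18x^2 + 18y^2 + 6.
Middle (y from 0 to 1): 18x^2 + 12.
Outer (x from 0 to 3): 198.

Therefore ∯_{∂V} F · n dS = 198.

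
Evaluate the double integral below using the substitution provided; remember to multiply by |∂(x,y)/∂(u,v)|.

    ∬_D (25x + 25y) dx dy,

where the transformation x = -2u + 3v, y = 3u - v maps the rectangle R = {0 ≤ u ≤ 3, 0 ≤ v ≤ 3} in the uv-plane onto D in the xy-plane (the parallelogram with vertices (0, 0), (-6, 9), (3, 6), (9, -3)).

Compute the Jacobian determinant of (x, y) with respect to (u, v):

    ∂(x,y)/∂(u,v) = | -2  3 | = (-2)(-1) - (3)(3) = -7.
                   | 3  -1 |

Its absolute value is |J| = 7 (the area scaling factor).

Substituting x = -2u + 3v, y = 3u - v into the integrand,

    25x + 25y → 25u + 50v,

so the integral becomes

    ∬_R (25u + 50v) · |J| du dv = ∫_0^3 ∫_0^3 (175u + 350v) dv du.

Inner (v): 525u + 1575.
Outer (u): 14175/2.

Therefore ∬_D (25x + 25y) dx dy = 14175/2.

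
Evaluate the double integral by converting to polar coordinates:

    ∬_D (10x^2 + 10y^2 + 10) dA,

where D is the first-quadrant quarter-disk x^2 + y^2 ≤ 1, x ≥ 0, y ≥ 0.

The region D is 0 ≤ r ≤ 1, 0 ≤ θ ≤ π/2 in polar coordinates, where x = r cos(θ), y = r sin(θ), and dA = r dr dθ.

Under the substitution, the integrand becomes 10r^2 + 10, so

    ∬_D (10x^2 + 10y^2 + 10) dA = ∫_{0}^{π/2} ∫_{0}^{1} (10r^2 + 10) · r dr dθ.

Inner integral (in r): ∫_{0}^{1} (10r^2 + 10) · r dr = 15/2.

Outer integral (in θ): ∫_{0}^{π/2} (15/2) dθ = 15π/4.

Therefore ∬_D (10x^2 + 10y^2 + 10) dA = 15π/4.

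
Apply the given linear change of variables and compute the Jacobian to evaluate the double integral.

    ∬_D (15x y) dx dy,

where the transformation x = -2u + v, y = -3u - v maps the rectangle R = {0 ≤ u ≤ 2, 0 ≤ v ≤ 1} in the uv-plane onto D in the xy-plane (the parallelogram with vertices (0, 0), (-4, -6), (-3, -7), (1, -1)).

Compute the Jacobian determinant of (x, y) with respect to (u, v):

    ∂(x,y)/∂(u,v) = | -2  1 | = (-2)(-1) - (1)(-3) = 5.
                   | -3  -1 |

Its absolute value is |J| = 5 (the area scaling factor).

Substituting x = -2u + v, y = -3u - v into the integrand,

    15x y → 90u^2 - 15u v - 15v^2,

so the integral becomes

    ∬_R (90u^2 - 15u v - 15v^2) · |J| du dv = ∫_0^2 ∫_0^1 (450u^2 - 75u v - 75v^2) dv du.

Inner (v): 450u^2 - 75u/2 - 25.
Outer (u): 1075.

Therefore ∬_D (15x y) dx dy = 1075.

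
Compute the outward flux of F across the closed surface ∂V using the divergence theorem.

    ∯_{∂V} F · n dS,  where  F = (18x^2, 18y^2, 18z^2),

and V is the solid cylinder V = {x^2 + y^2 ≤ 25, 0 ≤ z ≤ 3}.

By the divergence theorem,

    ∯_{∂V} F · n dS = ∭_V (∇ · F) dV.

Compute the divergence:
    ∇ · F = ∂F_x/∂x + ∂F_y/∂y + ∂F_z/∂z = 36x + 36y + 36z.

In cylindrical coordinates, x = r cos(θ), y = r sin(θ), z = z, dV = r dr dθ dz, with 0 ≤ r ≤ 5, 0 ≤ θ ≤ 2π, 0 ≤ z ≤ 3.

The integrand, after substitution and multiplying by the volume element, becomes (36sqrt(2)r sin(θ + π/4) + 36z) · r, so

    ∭_V (∇·F) dV = ∫_0^{2π} ∫_0^{5} ∫_0^{3} (36sqrt(2)r sin(θ + π/4) + 36z) · r dz dr dθ.

Inner (z from 0 to 3): 54r (2sqrt(2)r sin(θ + π/4) + 3).
Middle (r from 0 to 5): 4500sqrt(2)sin(θ + π/4) + 2025.
Outer (θ from 0 to 2π): 4050π.

Therefore ∯_{∂V} F · n dS = 4050π.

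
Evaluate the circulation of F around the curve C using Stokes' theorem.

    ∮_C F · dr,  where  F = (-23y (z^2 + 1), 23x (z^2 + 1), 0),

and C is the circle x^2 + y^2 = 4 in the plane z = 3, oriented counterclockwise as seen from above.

Let S be the flat disk x^2 + y^2 ≤ 4 in the plane z = 3, with upward unit normal n̂ = ẑ. By Stokes' theorem,

    ∮_C F · dr = ∬_S (∇ × F) · n̂ dS = ∬_D (curl F)_z dA,

where D is the disk x^2 + y^2 ≤ 4.

Compute the curl of F = (-23y (z^2 + 1), 23x (z^2 + 1), 0):
    (∇ × F)_x = ∂F_z/∂y - ∂F_y/∂z = -46x z,
    (∇ × F)_y = ∂F_x/∂z - ∂F_z/∂x = -46y z,
    (∇ × F)_z = ∂F_y/∂x - ∂F_x/∂y = 46z^2 + 46.

On z = 3, (curl F)_z = 460.

Convert to polar (x = r cos θ, y = r sin θ, dA = r dr dθ); the integrand becomes 460, so

    ∬_D (curl F)_z dA = ∫_0^{2π} ∫_0^{2} (460) · r dr dθ.

Inner (r from 0 to 2): 920.
Outer (θ from 0 to 2π): 1840π.

Therefore ∮_C F · dr = 1840π.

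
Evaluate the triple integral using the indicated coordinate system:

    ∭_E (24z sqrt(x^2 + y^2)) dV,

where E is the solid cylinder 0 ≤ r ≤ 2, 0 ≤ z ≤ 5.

In cylindrical coordinates, x = r cos(θ), y = r sin(θ), z = z, and dV = r dr dθ dz.

The integrand becomes 24r z, so

    ∭_E (24z sqrt(x^2 + y^2)) dV = ∫_{0}^{2π} ∫_{0}^{2} ∫_{0}^{5} (24r z) · r dz dr dθ.

Inner (z): 300r^2.
Middle (r from 0 to 2): 800.
Outer (θ): 1600π.

Therefore the triple integral equals 1600π.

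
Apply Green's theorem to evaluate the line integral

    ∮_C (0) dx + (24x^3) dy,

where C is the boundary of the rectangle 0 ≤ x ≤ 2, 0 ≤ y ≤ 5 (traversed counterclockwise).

Green's theorem converts the closed line integral into a double integral over the enclosed region D:

    ∮_C P dx + Q dy = ∬_D (∂Q/∂x - ∂P/∂y) dA.

Here P = 0, Q = 24x^3, so

    ∂Q/∂x = 72x^2,    ∂P/∂y = 0,
    ∂Q/∂x - ∂P/∂y = 72x^2.

D is the region 0 ≤ x ≤ 2, 0 ≤ y ≤ 5. Evaluating the double integral:

    ∬_D (72x^2) dA = ∫_0^{2} ∫_0^{5} (72x^2) dy dx.

Inner (y from 0 to 5): 360x^2.
Outer (x from 0 to 2): 960.

Therefore ∮_C P dx + Q dy = 960.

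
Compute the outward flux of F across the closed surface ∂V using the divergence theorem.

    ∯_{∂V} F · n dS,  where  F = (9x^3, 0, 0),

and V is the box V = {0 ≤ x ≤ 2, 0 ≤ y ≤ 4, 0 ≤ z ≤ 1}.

By the divergence theorem,

    ∯_{∂V} F · n dS = ∭_V (∇ · F) dV.

Compute the divergence:
    ∇ · F = ∂F_x/∂x + ∂F_y/∂y + ∂F_z/∂z = 27x^2 + 0 + 0 = 27x^2.

V is a rectangular box, so dV = dx dy dz with 0 ≤ x ≤ 2, 0 ≤ y ≤ 4, 0 ≤ z ≤ 1.

Integrate (27x^2) over V as an iterated integral:

    ∭_V (∇·F) dV = ∫_0^{2} ∫_0^{4} ∫_0^{1} (27x^2) dz dy dx.

Inner (z from 0 to 1): 27x^2.
Middle (y from 0 to 4): 108x^2.
Outer (x from 0 to 2): 288.

Therefore ∯_{∂V} F · n dS = 288.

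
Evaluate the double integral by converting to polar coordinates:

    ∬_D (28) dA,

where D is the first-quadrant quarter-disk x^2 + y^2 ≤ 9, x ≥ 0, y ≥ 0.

The region D is 0 ≤ r ≤ 3, 0 ≤ θ ≤ π/2 in polar coordinates, where x = r cos(θ), y = r sin(θ), and dA = r dr dθ.

Under the substitution, the integrand becomes 28, so

    ∬_D (28) dA = ∫_{0}^{π/2} ∫_{0}^{3} (28) · r dr dθ.

Inner integral (in r): ∫_{0}^{3} (28) · r dr = 126.

Outer integral (in θ): ∫_{0}^{π/2} (126) dθ = 63π.

Therefore ∬_D (28) dA = 63π.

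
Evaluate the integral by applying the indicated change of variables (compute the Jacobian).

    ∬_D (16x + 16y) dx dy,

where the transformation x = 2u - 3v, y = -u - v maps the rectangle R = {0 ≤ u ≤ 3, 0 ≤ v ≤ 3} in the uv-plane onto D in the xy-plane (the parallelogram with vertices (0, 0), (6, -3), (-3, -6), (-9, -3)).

Compute the Jacobian determinant of (x, y) with respect to (u, v):

    ∂(x,y)/∂(u,v) = | 2  -3 | = (2)(-1) - (-3)(-1) = -5.
                   | -1  -1 |

Its absolute value is |J| = 5 (the area scaling factor).

Substituting x = 2u - 3v, y = -u - v into the integrand,

    16x + 16y → 16u - 64v,

so the integral becomes

    ∬_R (16u - 64v) · |J| du dv = ∫_0^3 ∫_0^3 (80u - 320v) dv du.

Inner (v): 240u - 1440.
Outer (u): -3240.

Therefore ∬_D (16x + 16y) dx dy = -3240.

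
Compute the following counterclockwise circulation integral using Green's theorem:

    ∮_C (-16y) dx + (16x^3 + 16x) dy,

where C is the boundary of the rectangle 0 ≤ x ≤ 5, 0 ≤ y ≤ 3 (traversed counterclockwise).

Green's theorem converts the closed line integral into a double integral over the enclosed region D:

    ∮_C P dx + Q dy = ∬_D (∂Q/∂x - ∂P/∂y) dA.

Here P = -16y, Q = 16x^3 + 16x, so

    ∂Q/∂x = 48x^2 + 16,    ∂P/∂y = -16,
    ∂Q/∂x - ∂P/∂y = 48x^2 + 32.

D is the region 0 ≤ x ≤ 5, 0 ≤ y ≤ 3. Evaluating the double integral:

    ∬_D (48x^2 + 32) dA = ∫_0^{5} ∫_0^{3} (48x^2 + 32) dy dx.

Inner (y from 0 to 3): 144x^2 + 96.
Outer (x from 0 to 5): 6480.

Therefore ∮_C P dx + Q dy = 6480.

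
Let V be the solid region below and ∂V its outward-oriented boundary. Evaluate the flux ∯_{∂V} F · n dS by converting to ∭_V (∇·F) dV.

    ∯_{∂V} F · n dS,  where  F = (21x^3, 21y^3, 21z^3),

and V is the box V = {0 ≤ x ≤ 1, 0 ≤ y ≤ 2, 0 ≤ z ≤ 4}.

By the divergence theorem,

    ∯_{∂V} F · n dS = ∭_V (∇ · F) dV.

Compute the divergence:
    ∇ · F = ∂F_x/∂x + ∂F_y/∂y + ∂F_z/∂z = 63x^2 + 63y^2 + 63z^2.

V is a rectangular box, so dV = dx dy dz with 0 ≤ x ≤ 1, 0 ≤ y ≤ 2, 0 ≤ z ≤ 4.

Integrate (63x^2 + 63y^2 + 63z^2) over V as an iterated integral:

    ∭_V (∇·F) dV = ∫_0^{1} ∫_0^{2} ∫_0^{4} (63x^2 + 63y^2 + 63z^2) dz dy dx.

Inner (z from 0 to 4): 252x^2 + 252y^2 + 1344.
Middle (y from 0 to 2): 504x^2 + 3360.
Outer (x from 0 to 1): 3528.

Therefore ∯_{∂V} F · n dS = 3528.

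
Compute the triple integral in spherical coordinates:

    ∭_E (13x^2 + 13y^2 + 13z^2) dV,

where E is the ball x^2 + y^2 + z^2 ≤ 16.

In spherical coordinates, x = ρ sin(φ) cos(θ), y = ρ sin(φ) sin(θ), z = ρ cos(φ), and dV = ρ^2 sin(φ) dρ dφ dθ.

The integrand becomes 13ρ^2, so

    ∭_E (13x^2 + 13y^2 + 13z^2) dV = ∫_{0}^{2π} ∫_{0}^{π} ∫_{0}^{4} (13ρ^2) · ρ^2 sin(φ) dρ dφ dθ.

Inner (ρ): 13312sin(φ)/5.
Middle (φ): 26624/5.
Outer (θ): 53248π/5.

Therefore the triple integral equals 53248π/5.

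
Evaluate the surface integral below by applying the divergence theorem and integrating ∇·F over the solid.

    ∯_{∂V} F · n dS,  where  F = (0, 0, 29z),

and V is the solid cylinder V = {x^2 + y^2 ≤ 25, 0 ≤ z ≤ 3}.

By the divergence theorem,

    ∯_{∂V} F · n dS = ∭_V (∇ · F) dV.

Compute the divergence:
    ∇ · F = ∂F_x/∂x + ∂F_y/∂y + ∂F_z/∂z = 0 + 0 + 29 = 29.

In cylindrical coordinates, x = r cos(θ), y = r sin(θ), z = z, dV = r dr dθ dz, with 0 ≤ r ≤ 5, 0 ≤ θ ≤ 2π, 0 ≤ z ≤ 3.

The integrand, after substitution and multiplying by the volume element, becomes (29) · r, so

    ∭_V (∇·F) dV = ∫_0^{2π} ∫_0^{5} ∫_0^{3} (29) · r dz dr dθ.

Inner (z from 0 to 3): 87r.
Middle (r from 0 to 5): 2175/2.
Outer (θ from 0 to 2π): 2175π.

Therefore ∯_{∂V} F · n dS = 2175π.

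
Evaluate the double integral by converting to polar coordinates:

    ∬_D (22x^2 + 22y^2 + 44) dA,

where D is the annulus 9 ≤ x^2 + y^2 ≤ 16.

The region D is 3 ≤ r ≤ 4, 0 ≤ θ ≤ 2π in polar coordinates, where x = r cos(θ), y = r sin(θ), and dA = r dr dθ.

Under the substitution, the integrand becomes 22r^2 + 44, so

    ∬_D (22x^2 + 22y^2 + 44) dA = ∫_{0}^{2π} ∫_{3}^{4} (22r^2 + 44) · r dr dθ.

Inner integral (in r): ∫_{3}^{4} (22r^2 + 44) · r dr = 2233/2.

Outer integral (in θ): ∫_{0}^{2π} (2233/2) dθ = 2233π.

Therefore ∬_D (22x^2 + 22y^2 + 44) dA = 2233π.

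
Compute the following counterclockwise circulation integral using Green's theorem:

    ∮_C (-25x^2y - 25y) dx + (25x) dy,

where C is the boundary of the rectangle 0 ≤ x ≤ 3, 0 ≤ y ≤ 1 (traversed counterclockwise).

Green's theorem converts the closed line integral into a double integral over the enclosed region D:

    ∮_C P dx + Q dy = ∬_D (∂Q/∂x - ∂P/∂y) dA.

Here P = -25x^2y - 25y, Q = 25x, so

    ∂Q/∂x = 25,    ∂P/∂y = -25x^2 - 25,
    ∂Q/∂x - ∂P/∂y = 25x^2 + 50.

D is the region 0 ≤ x ≤ 3, 0 ≤ y ≤ 1. Evaluating the double integral:

    ∬_D (25x^2 + 50) dA = ∫_0^{3} ∫_0^{1} (25x^2 + 50) dy dx.

Inner (y from 0 to 1): 25x^2 + 50.
Outer (x from 0 to 3): 375.

Therefore ∮_C P dx + Q dy = 375.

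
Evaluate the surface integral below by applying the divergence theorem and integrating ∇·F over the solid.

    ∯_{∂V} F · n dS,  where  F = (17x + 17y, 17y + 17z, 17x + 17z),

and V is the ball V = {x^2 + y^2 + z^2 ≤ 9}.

By the divergence theorem,

    ∯_{∂V} F · n dS = ∭_V (∇ · F) dV.

Compute the divergence:
    ∇ · F = ∂F_x/∂x + ∂F_y/∂y + ∂F_z/∂z = 17 + 17 + 17 = 51.

In spherical coordinates, x = ρ sin(φ) cos(θ), y = ρ sin(φ) sin(θ), z = ρ cos(φ), dV = ρ^2 sin(φ) dρ dφ dθ, with 0 ≤ ρ ≤ 3, 0 ≤ φ ≤ π, 0 ≤ θ ≤ 2π.

The integrand, after substitution and multiplying by the volume element, becomes (51) · ρ^2 sin(φ), so

    ∭_V (∇·F) dV = ∫_0^{2π} ∫_0^{π} ∫_0^{3} (51) · ρ^2 sin(φ) dρ dφ dθ.

Inner (ρ from 0 to 3): 459sin(φ).
Middle (φ from 0 to π): 918.
Outer (θ from 0 to 2π): 1836π.

Therefore ∯_{∂V} F · n dS = 1836π.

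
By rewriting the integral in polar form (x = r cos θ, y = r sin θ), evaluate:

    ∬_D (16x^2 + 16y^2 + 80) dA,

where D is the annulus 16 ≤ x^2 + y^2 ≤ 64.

The region D is 4 ≤ r ≤ 8, 0 ≤ θ ≤ 2π in polar coordinates, where x = r cos(θ), y = r sin(θ), and dA = r dr dθ.

Under the substitution, the integrand becomes 16r^2 + 80, so

    ∬_D (16x^2 + 16y^2 + 80) dA = ∫_{0}^{2π} ∫_{4}^{8} (16r^2 + 80) · r dr dθ.

Inner integral (in r): ∫_{4}^{8} (16r^2 + 80) · r dr = 17280.

Outer integral (in θ): ∫_{0}^{2π} (17280) dθ = 34560π.

Therefore ∬_D (16x^2 + 16y^2 + 80) dA = 34560π.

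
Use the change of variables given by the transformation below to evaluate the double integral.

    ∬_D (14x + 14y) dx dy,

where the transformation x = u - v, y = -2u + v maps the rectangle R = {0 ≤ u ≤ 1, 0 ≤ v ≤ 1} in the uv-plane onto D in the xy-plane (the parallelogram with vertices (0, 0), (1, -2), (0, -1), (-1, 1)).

Compute the Jacobian determinant of (x, y) with respect to (u, v):

    ∂(x,y)/∂(u,v) = | 1  -1 | = (1)(1) - (-1)(-2) = -1.
                   | -2  1 |

Its absolute value is |J| = 1 (the area scaling factor).

Substituting x = u - v, y = -2u + v into the integrand,

    14x + 14y → -14u,

so the integral becomes

    ∬_R (-14u) · |J| du dv = ∫_0^1 ∫_0^1 (-14u) dv du.

Inner (v): -14u.
Outer (u): -7.

Therefore ∬_D (14x + 14y) dx dy = -7.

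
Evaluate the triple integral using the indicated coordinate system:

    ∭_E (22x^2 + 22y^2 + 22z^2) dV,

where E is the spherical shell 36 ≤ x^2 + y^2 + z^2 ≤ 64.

In spherical coordinates, x = ρ sin(φ) cos(θ), y = ρ sin(φ) sin(θ), z = ρ cos(φ), and dV = ρ^2 sin(φ) dρ dφ dθ.

The integrand becomes 22ρ^2, so

    ∭_E (22x^2 + 22y^2 + 22z^2) dV = ∫_{0}^{2π} ∫_{0}^{π} ∫_{6}^{8} (22ρ^2) · ρ^2 sin(φ) dρ dφ dθ.

Inner (ρ): 549824sin(φ)/5.
Middle (φ): 1099648/5.
Outer (θ): 2199296π/5.

Therefore the triple integral equals 2199296π/5.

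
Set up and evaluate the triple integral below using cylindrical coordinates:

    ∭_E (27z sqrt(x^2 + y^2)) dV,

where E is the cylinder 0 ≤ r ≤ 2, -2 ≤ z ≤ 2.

In cylindrical coordinates, x = r cos(θ), y = r sin(θ), z = z, and dV = r dr dθ dz.

The integrand becomes 27r z, so

    ∭_E (27z sqrt(x^2 + y^2)) dV = ∫_{0}^{2π} ∫_{0}^{2} ∫_{-2}^{2} (27r z) · r dz dr dθ.

Inner (z): 0.
Middle (r from 0 to 2): 0.
Outer (θ): 0.

Therefore the triple integral equals 0.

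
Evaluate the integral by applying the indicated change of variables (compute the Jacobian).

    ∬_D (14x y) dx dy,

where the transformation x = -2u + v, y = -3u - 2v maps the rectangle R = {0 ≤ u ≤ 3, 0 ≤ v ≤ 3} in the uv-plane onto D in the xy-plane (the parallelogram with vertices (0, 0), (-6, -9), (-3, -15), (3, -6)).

Compute the Jacobian determinant of (x, y) with respect to (u, v):

    ∂(x,y)/∂(u,v) = | -2  1 | = (-2)(-2) - (1)(-3) = 7.
                   | -3  -2 |

Its absolute value is |J| = 7 (the area scaling factor).

Substituting x = -2u + v, y = -3u - 2v into the integrand,

    14x y → 84u^2 + 14u v - 28v^2,

so the integral becomes

    ∬_R (84u^2 + 14u v - 28v^2) · |J| du dv = ∫_0^3 ∫_0^3 (588u^2 + 98u v - 196v^2) dv du.

Inner (v): 1764u^2 + 441u - 1764.
Outer (u): 25137/2.

Therefore ∬_D (14x y) dx dy = 25137/2.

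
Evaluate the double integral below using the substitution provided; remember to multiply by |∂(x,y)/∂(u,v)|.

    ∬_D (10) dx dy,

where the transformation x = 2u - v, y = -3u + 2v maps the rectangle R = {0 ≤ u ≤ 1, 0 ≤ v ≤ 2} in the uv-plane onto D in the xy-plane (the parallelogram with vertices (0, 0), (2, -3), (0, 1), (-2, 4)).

Compute the Jacobian determinant of (x, y) with respect to (u, v):

    ∂(x,y)/∂(u,v) = | 2  -1 | = (2)(2) - (-1)(-3) = 1.
                   | -3  2 |

Its absolute value is |J| = 1 (the area scaling factor).

Substituting x = 2u - v, y = -3u + 2v into the integrand,

    10 → 10,

so the integral becomes

    ∬_R (10) · |J| du dv = ∫_0^1 ∫_0^2 (10) dv du.

Inner (v): 20.
Outer (u): 20.

Therefore ∬_D (10) dx dy = 20.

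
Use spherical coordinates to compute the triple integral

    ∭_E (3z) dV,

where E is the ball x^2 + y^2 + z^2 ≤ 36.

In spherical coordinates, x = ρ sin(φ) cos(θ), y = ρ sin(φ) sin(θ), z = ρ cos(φ), and dV = ρ^2 sin(φ) dρ dφ dθ.

The integrand becomes 3ρ cos(φ), so

    ∭_E (3z) dV = ∫_{0}^{2π} ∫_{0}^{π} ∫_{0}^{6} (3ρ cos(φ)) · ρ^2 sin(φ) dρ dφ dθ.

Inner (ρ): 486sin(2φ).
Middle (φ): 0.
Outer (θ): 0.

Therefore the triple integral equals 0.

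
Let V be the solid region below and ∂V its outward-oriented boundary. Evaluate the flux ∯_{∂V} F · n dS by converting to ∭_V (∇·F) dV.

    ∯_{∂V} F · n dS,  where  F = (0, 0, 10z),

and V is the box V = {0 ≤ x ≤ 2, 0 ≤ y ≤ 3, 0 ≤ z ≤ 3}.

By the divergence theorem,

    ∯_{∂V} F · n dS = ∭_V (∇ · F) dV.

Compute the divergence:
    ∇ · F = ∂F_x/∂x + ∂F_y/∂y + ∂F_z/∂z = 0 + 0 + 10 = 10.

V is a rectangular box, so dV = dx dy dz with 0 ≤ x ≤ 2, 0 ≤ y ≤ 3, 0 ≤ z ≤ 3.

Integrate (10) over V as an iterated integral:

    ∭_V (∇·F) dV = ∫_0^{2} ∫_0^{3} ∫_0^{3} (10) dz dy dx.

Inner (z from 0 to 3): 30.
Middle (y from 0 to 3): 90.
Outer (x from 0 to 2): 180.

Therefore ∯_{∂V} F · n dS = 180.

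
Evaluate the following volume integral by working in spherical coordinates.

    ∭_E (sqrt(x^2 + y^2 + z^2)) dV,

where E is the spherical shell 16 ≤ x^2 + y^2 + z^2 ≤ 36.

In spherical coordinates, x = ρ sin(φ) cos(θ), y = ρ sin(φ) sin(θ), z = ρ cos(φ), and dV = ρ^2 sin(φ) dρ dφ dθ.

The integrand becomes ρ, so

    ∭_E (sqrt(x^2 + y^2 + z^2)) dV = ∫_{0}^{2π} ∫_{0}^{π} ∫_{4}^{6} (ρ) · ρ^2 sin(φ) dρ dφ dθ.

Inner (ρ): 260sin(φ).
Middle (φ): 520.
Outer (θ): 1040π.

Therefore the triple integral equals 1040π.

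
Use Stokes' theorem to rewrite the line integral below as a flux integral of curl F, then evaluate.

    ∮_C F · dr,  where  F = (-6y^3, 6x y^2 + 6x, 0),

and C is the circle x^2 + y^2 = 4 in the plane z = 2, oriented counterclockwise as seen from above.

Let S be the flat disk x^2 + y^2 ≤ 4 in the plane z = 2, with upward unit normal n̂ = ẑ. By Stokes' theorem,

    ∮_C F · dr = ∬_S (∇ × F) · n̂ dS = ∬_D (curl F)_z dA,

where D is the disk x^2 + y^2 ≤ 4.

Compute the curl of F = (-6y^3, 6x y^2 + 6x, 0):
    (∇ × F)_x = ∂F_z/∂y - ∂F_y/∂z = 0,
    (∇ × F)_y = ∂F_x/∂z - ∂F_z/∂x = 0,
    (∇ × F)_z = ∂F_y/∂x - ∂F_x/∂y = 24y^2 + 6.

On z = 2, (curl F)_z = 24y^2 + 6.

Convert to polar (x = r cos θ, y = r sin θ, dA = r dr dθ); the integrand becomes 24r^2sin(θ)^2 + 6, so

    ∬_D (curl F)_z dA = ∫_0^{2π} ∫_0^{2} (24r^2sin(θ)^2 + 6) · r dr dθ.

Inner (r from 0 to 2): 96sin(θ)^2 + 12.
Outer (θ from 0 to 2π): 120π.

Therefore ∮_C F · dr = 120π.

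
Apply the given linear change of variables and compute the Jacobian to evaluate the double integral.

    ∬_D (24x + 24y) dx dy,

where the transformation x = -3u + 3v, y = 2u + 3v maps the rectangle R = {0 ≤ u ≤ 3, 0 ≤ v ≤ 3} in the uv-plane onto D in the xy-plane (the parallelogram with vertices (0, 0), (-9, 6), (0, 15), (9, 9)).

Compute the Jacobian determinant of (x, y) with respect to (u, v):

    ∂(x,y)/∂(u,v) = | -3  3 | = (-3)(3) - (3)(2) = -15.
                   | 2  3 |

Its absolute value is |J| = 15 (the area scaling factor).

Substituting x = -3u + 3v, y = 2u + 3v into the integrand,

    24x + 24y → -24u + 144v,

so the integral becomes

    ∬_R (-24u + 144v) · |J| du dv = ∫_0^3 ∫_0^3 (-360u + 2160v) dv du.

Inner (v): 9720 - 1080u.
Outer (u): 24300.

Therefore ∬_D (24x + 24y) dx dy = 24300.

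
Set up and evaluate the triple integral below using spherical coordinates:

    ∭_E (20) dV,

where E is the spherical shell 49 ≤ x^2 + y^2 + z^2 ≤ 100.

In spherical coordinates, x = ρ sin(φ) cos(θ), y = ρ sin(φ) sin(θ), z = ρ cos(φ), and dV = ρ^2 sin(φ) dρ dφ dθ.

The integrand becomes 20, so

    ∭_E (20) dV = ∫_{0}^{2π} ∫_{0}^{π} ∫_{7}^{10} (20) · ρ^2 sin(φ) dρ dφ dθ.

Inner (ρ): 4380sin(φ).
Middle (φ): 8760.
Outer (θ): 17520π.

Therefore the triple integral equals 17520π.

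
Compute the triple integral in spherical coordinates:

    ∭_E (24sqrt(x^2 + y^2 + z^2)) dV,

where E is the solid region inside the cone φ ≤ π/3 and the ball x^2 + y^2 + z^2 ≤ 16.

In spherical coordinates, x = ρ sin(φ) cos(θ), y = ρ sin(φ) sin(θ), z = ρ cos(φ), and dV = ρ^2 sin(φ) dρ dφ dθ.

The integrand becomes 24ρ, so

    ∭_E (24sqrt(x^2 + y^2 + z^2)) dV = ∫_{0}^{2π} ∫_{0}^{π/3} ∫_{0}^{4} (24ρ) · ρ^2 sin(φ) dρ dφ dθ.

Inner (ρ): 1536sin(φ).
Middle (φ): 768.
Outer (θ): 1536π.

Therefore the triple integral equals 1536π.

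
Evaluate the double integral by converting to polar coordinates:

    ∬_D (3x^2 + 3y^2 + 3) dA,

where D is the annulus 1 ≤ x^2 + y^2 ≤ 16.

The region D is 1 ≤ r ≤ 4, 0 ≤ θ ≤ 2π in polar coordinates, where x = r cos(θ), y = r sin(θ), and dA = r dr dθ.

Under the substitution, the integrand becomes 3r^2 + 3, so

    ∬_D (3x^2 + 3y^2 + 3) dA = ∫_{0}^{2π} ∫_{1}^{4} (3r^2 + 3) · r dr dθ.

Inner integral (in r): ∫_{1}^{4} (3r^2 + 3) · r dr = 855/4.

Outer integral (in θ): ∫_{0}^{2π} (855/4) dθ = 855π/2.

Therefore ∬_D (3x^2 + 3y^2 + 3) dA = 855π/2.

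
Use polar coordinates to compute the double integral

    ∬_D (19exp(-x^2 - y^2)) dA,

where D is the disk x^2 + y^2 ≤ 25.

The region D is 0 ≤ r ≤ 5, 0 ≤ θ ≤ 2π in polar coordinates, where x = r cos(θ), y = r sin(θ), and dA = r dr dθ.

Under the substitution, the integrand becomes 19exp(-r^2), so

    ∬_D (19exp(-x^2 - y^2)) dA = ∫_{0}^{2π} ∫_{0}^{5} (19exp(-r^2)) · r dr dθ.

Inner integral (in r): ∫_{0}^{5} (19exp(-r^2)) · r dr = 19/2 - 19exp(-25)/2.

Outer integral (in θ): ∫_{0}^{2π} (19/2 - 19exp(-25)/2) dθ = -19π exp(-25) + 19π.

Therefore ∬_D (19exp(-x^2 - y^2)) dA = -19π exp(-25) + 19π.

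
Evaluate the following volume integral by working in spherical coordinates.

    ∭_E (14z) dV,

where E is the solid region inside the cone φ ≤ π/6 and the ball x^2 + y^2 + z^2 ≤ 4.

In spherical coordinates, x = ρ sin(φ) cos(θ), y = ρ sin(φ) sin(θ), z = ρ cos(φ), and dV = ρ^2 sin(φ) dρ dφ dθ.

The integrand becomes 14ρ cos(φ), so

    ∭_E (14z) dV = ∫_{0}^{2π} ∫_{0}^{π/6} ∫_{0}^{2} (14ρ cos(φ)) · ρ^2 sin(φ) dρ dφ dθ.

Inner (ρ): 28sin(2φ).
Middle (φ): 7.
Outer (θ): 14π.

Therefore the triple integral equals 14π.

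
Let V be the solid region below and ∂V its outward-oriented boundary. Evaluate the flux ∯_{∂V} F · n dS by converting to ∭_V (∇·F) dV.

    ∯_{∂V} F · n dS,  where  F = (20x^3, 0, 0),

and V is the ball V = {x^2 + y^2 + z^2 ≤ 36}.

By the divergence theorem,

    ∯_{∂V} F · n dS = ∭_V (∇ · F) dV.

Compute the divergence:
    ∇ · F = ∂F_x/∂x + ∂F_y/∂y + ∂F_z/∂z = 60x^2 + 0 + 0 = 60x^2.

In spherical coordinates, x = ρ sin(φ) cos(θ), y = ρ sin(φ) sin(θ), z = ρ cos(φ), dV = ρ^2 sin(φ) dρ dφ dθ, with 0 ≤ ρ ≤ 6, 0 ≤ φ ≤ π, 0 ≤ θ ≤ 2π.

The integrand, after substitution and multiplying by the volume element, becomes (60ρ^2sin(φ)^2cos(θ)^2) · ρ^2 sin(φ), so

    ∭_V (∇·F) dV = ∫_0^{2π} ∫_0^{π} ∫_0^{6} (60ρ^2sin(φ)^2cos(θ)^2) · ρ^2 sin(φ) dρ dφ dθ.

Inner (ρ from 0 to 6): 93312sin(φ)^3cos(θ)^2.
Middle (φ from 0 to π): 124416cos(θ)^2.
Outer (θ from 0 to 2π): 124416π.

Therefore ∯_{∂V} F · n dS = 124416π.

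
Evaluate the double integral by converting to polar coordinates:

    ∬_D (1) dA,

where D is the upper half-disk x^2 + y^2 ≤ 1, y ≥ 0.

The region D is 0 ≤ r ≤ 1, 0 ≤ θ ≤ π in polar coordinates, where x = r cos(θ), y = r sin(θ), and dA = r dr dθ.

Under the substitution, the integrand becomes 1, so

    ∬_D (1) dA = ∫_{0}^{π} ∫_{0}^{1} (1) · r dr dθ.

Inner integral (in r): ∫_{0}^{1} (1) · r dr = 1/2.

Outer integral (in θ): ∫_{0}^{π} (1/2) dθ = π/2.

Therefore ∬_D (1) dA = π/2.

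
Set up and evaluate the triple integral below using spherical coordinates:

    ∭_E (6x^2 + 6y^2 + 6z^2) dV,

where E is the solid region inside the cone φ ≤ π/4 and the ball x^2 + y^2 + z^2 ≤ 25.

In spherical coordinates, x = ρ sin(φ) cos(θ), y = ρ sin(φ) sin(θ), z = ρ cos(φ), and dV = ρ^2 sin(φ) dρ dφ dθ.

The integrand becomes 6ρ^2, so

    ∭_E (6x^2 + 6y^2 + 6z^2) dV = ∫_{0}^{2π} ∫_{0}^{π/4} ∫_{0}^{5} (6ρ^2) · ρ^2 sin(φ) dρ dφ dθ.

Inner (ρ): 3750sin(φ).
Middle (φ): 3750 - 1875sqrt(2).
Outer (θ): 3750π (2 - sqrt(2)).

Therefore the triple integral equals 3750π (2 - sqrt(2)).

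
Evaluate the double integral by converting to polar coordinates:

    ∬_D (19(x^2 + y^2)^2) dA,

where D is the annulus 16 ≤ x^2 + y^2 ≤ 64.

The region D is 4 ≤ r ≤ 8, 0 ≤ θ ≤ 2π in polar coordinates, where x = r cos(θ), y = r sin(θ), and dA = r dr dθ.

Under the substitution, the integrand becomes 19r^4, so

    ∬_D (19(x^2 + y^2)^2) dA = ∫_{0}^{2π} ∫_{4}^{8} (19r^4) · r dr dθ.

Inner integral (in r): ∫_{4}^{8} (19r^4) · r dr = 817152.

Outer integral (in θ): ∫_{0}^{2π} (817152) dθ = 1634304π.

Therefore ∬_D (19(x^2 + y^2)^2) dA = 1634304π.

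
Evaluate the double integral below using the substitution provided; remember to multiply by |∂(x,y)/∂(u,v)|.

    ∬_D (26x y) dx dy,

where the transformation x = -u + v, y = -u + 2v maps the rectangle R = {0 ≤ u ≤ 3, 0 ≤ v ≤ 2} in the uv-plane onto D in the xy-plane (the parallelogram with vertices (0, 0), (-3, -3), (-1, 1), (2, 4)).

Compute the Jacobian determinant of (x, y) with respect to (u, v):

    ∂(x,y)/∂(u,v) = | -1  1 | = (-1)(2) - (1)(-1) = -1.
                   | -1  2 |

Its absolute value is |J| = 1 (the area scaling factor).

Substituting x = -u + v, y = -u + 2v into the integrand,

    26x y → 26u^2 - 78u v + 52v^2,

so the integral becomes

    ∬_R (26u^2 - 78u v + 52v^2) · |J| du dv = ∫_0^3 ∫_0^2 (26u^2 - 78u v + 52v^2) dv du.

Inner (v): 52u^2 - 156u + 416/3.
Outer (u): 182.

Therefore ∬_D (26x y) dx dy = 182.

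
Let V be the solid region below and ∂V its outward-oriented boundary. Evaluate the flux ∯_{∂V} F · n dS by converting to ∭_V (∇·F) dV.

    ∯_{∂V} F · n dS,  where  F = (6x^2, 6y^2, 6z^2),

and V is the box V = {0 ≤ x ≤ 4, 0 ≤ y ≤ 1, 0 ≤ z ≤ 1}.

By the divergence theorem,

    ∯_{∂V} F · n dS = ∭_V (∇ · F) dV.

Compute the divergence:
    ∇ · F = ∂F_x/∂x + ∂F_y/∂y + ∂F_z/∂z = 12x + 12y + 12z.

V is a rectangular box, so dV = dx dy dz with 0 ≤ x ≤ 4, 0 ≤ y ≤ 1, 0 ≤ z ≤ 1.

Integrate (12x + 12y + 12z) over V as an iterated integral:

    ∭_V (∇·F) dV = ∫_0^{4} ∫_0^{1} ∫_0^{1} (12x + 12y + 12z) dz dy dx.

Inner (z from 0 to 1): 12x + 12y + 6.
Middle (y from 0 to 1): 12x + 12.
Outer (x from 0 to 4): 144.

Therefore ∯_{∂V} F · n dS = 144.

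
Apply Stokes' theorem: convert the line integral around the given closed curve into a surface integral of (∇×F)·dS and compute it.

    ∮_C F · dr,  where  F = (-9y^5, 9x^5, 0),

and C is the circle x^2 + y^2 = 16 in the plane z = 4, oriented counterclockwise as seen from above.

Let S be the flat disk x^2 + y^2 ≤ 16 in the plane z = 4, with upward unit normal n̂ = ẑ. By Stokes' theorem,

    ∮_C F · dr = ∬_S (∇ × F) · n̂ dS = ∬_D (curl F)_z dA,

where D is the disk x^2 + y^2 ≤ 16.

Compute the curl of F = (-9y^5, 9x^5, 0):
    (∇ × F)_x = ∂F_z/∂y - ∂F_y/∂z = 0,
    (∇ × F)_y = ∂F_x/∂z - ∂F_z/∂x = 0,
    (∇ × F)_z = ∂F_y/∂x - ∂F_x/∂y = 45x^4 + 45y^4.

On z = 4, (curl F)_z = 45x^4 + 45y^4.

Convert to polar (x = r cos θ, y = r sin θ, dA = r dr dθ); the integrand becomes 45r^4(sin(θ)^4 + cos(θ)^4), so

    ∬_D (curl F)_z dA = ∫_0^{2π} ∫_0^{4} (45r^4(sin(θ)^4 + cos(θ)^4)) · r dr dθ.

Inner (r from 0 to 4): 30720sin(θ)^4 + 30720cos(θ)^4.
Outer (θ from 0 to 2π): 46080π.

Therefore ∮_C F · dr = 46080π.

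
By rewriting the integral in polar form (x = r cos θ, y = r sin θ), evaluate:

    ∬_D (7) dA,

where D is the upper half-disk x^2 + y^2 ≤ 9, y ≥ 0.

The region D is 0 ≤ r ≤ 3, 0 ≤ θ ≤ π in polar coordinates, where x = r cos(θ), y = r sin(θ), and dA = r dr dθ.

Under the substitution, the integrand becomes 7, so

    ∬_D (7) dA = ∫_{0}^{π} ∫_{0}^{3} (7) · r dr dθ.

Inner integral (in r): ∫_{0}^{3} (7) · r dr = 63/2.

Outer integral (in θ): ∫_{0}^{π} (63/2) dθ = 63π/2.

Therefore ∬_D (7) dA = 63π/2.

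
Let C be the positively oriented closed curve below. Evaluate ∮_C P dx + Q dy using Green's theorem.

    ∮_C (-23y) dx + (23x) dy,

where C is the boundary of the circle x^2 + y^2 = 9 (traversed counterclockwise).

Green's theorem converts the closed line integral into a double integral over the enclosed region D:

    ∮_C P dx + Q dy = ∬_D (∂Q/∂x - ∂P/∂y) dA.

Here P = -23y, Q = 23x, so

    ∂Q/∂x = 23,    ∂P/∂y = -23,
    ∂Q/∂x - ∂P/∂y = 46.

D is the region x^2 + y^2 ≤ 9. Evaluating the double integral:

In polar coordinates (x = r cos θ, y = r sin θ, dA = r dr dθ) the integrand becomes 46, so

    ∬_D (46) dA = ∫_0^{2π} ∫_0^{3} (46) · r dr dθ.

Inner (r from 0 to 3): 207.
Outer (θ from 0 to 2π): 414π.

Therefore ∮_C P dx + Q dy = 414π.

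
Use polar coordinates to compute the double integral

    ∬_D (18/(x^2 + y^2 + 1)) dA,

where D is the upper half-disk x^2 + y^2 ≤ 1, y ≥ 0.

The region D is 0 ≤ r ≤ 1, 0 ≤ θ ≤ π in polar coordinates, where x = r cos(θ), y = r sin(θ), and dA = r dr dθ.

Under the substitution, the integrand becomes 18/(r^2 + 1), so

    ∬_D (18/(x^2 + y^2 + 1)) dA = ∫_{0}^{π} ∫_{0}^{1} (18/(r^2 + 1)) · r dr dθ.

Inner integral (in r): ∫_{0}^{1} (18/(r^2 + 1)) · r dr = log(512).

Outer integral (in θ): ∫_{0}^{π} (log(512)) dθ = log(512^π).

Therefore ∬_D (18/(x^2 + y^2 + 1)) dA = log(512^π).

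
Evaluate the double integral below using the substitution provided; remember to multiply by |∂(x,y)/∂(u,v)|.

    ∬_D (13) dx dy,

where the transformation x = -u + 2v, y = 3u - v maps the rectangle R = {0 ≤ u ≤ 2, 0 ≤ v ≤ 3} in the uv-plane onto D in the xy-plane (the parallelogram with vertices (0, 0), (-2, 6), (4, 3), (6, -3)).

Compute the Jacobian determinant of (x, y) with respect to (u, v):

    ∂(x,y)/∂(u,v) = | -1  2 | = (-1)(-1) - (2)(3) = -5.
                   | 3  -1 |

Its absolute value is |J| = 5 (the area scaling factor).

Substituting x = -u + 2v, y = 3u - v into the integrand,

    13 → 13,

so the integral becomes

    ∬_R (13) · |J| du dv = ∫_0^2 ∫_0^3 (65) dv du.

Inner (v): 195.
Outer (u): 390.

Therefore ∬_D (13) dx dy = 390.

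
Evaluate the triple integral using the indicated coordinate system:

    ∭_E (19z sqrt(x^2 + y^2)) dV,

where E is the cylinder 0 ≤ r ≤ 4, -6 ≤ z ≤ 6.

In cylindrical coordinates, x = r cos(θ), y = r sin(θ), z = z, and dV = r dr dθ dz.

The integrand becomes 19r z, so

    ∭_E (19z sqrt(x^2 + y^2)) dV = ∫_{0}^{2π} ∫_{0}^{4} ∫_{-6}^{6} (19r z) · r dz dr dθ.

Inner (z): 0.
Middle (r from 0 to 4): 0.
Outer (θ): 0.

Therefore the triple integral equals 0.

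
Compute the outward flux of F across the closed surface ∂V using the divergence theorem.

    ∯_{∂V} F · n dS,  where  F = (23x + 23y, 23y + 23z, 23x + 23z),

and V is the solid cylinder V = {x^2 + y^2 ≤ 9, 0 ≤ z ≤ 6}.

By the divergence theorem,

    ∯_{∂V} F · n dS = ∭_V (∇ · F) dV.

Compute the divergence:
    ∇ · F = ∂F_x/∂x + ∂F_y/∂y + ∂F_z/∂z = 23 + 23 + 23 = 69.

In cylindrical coordinates, x = r cos(θ), y = r sin(θ), z = z, dV = r dr dθ dz, with 0 ≤ r ≤ 3, 0 ≤ θ ≤ 2π, 0 ≤ z ≤ 6.

The integrand, after substitution and multiplying by the volume element, becomes (69) · r, so

    ∭_V (∇·F) dV = ∫_0^{2π} ∫_0^{3} ∫_0^{6} (69) · r dz dr dθ.

Inner (z from 0 to 6): 414r.
Middle (r from 0 to 3): 1863.
Outer (θ from 0 to 2π): 3726π.

Therefore ∯_{∂V} F · n dS = 3726π.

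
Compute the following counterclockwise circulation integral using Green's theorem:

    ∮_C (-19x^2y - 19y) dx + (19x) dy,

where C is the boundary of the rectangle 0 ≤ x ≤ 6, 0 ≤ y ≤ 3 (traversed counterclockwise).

Green's theorem converts the closed line integral into a double integral over the enclosed region D:

    ∮_C P dx + Q dy = ∬_D (∂Q/∂x - ∂P/∂y) dA.

Here P = -19x^2y - 19y, Q = 19x, so

    ∂Q/∂x = 19,    ∂P/∂y = -19x^2 - 19,
    ∂Q/∂x - ∂P/∂y = 19x^2 + 38.

D is the region 0 ≤ x ≤ 6, 0 ≤ y ≤ 3. Evaluating the double integral:

    ∬_D (19x^2 + 38) dA = ∫_0^{6} ∫_0^{3} (19x^2 + 38) dy dx.

Inner (y from 0 to 3): 57x^2 + 114.
Outer (x from 0 to 6): 4788.

Therefore ∮_C P dx + Q dy = 4788.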